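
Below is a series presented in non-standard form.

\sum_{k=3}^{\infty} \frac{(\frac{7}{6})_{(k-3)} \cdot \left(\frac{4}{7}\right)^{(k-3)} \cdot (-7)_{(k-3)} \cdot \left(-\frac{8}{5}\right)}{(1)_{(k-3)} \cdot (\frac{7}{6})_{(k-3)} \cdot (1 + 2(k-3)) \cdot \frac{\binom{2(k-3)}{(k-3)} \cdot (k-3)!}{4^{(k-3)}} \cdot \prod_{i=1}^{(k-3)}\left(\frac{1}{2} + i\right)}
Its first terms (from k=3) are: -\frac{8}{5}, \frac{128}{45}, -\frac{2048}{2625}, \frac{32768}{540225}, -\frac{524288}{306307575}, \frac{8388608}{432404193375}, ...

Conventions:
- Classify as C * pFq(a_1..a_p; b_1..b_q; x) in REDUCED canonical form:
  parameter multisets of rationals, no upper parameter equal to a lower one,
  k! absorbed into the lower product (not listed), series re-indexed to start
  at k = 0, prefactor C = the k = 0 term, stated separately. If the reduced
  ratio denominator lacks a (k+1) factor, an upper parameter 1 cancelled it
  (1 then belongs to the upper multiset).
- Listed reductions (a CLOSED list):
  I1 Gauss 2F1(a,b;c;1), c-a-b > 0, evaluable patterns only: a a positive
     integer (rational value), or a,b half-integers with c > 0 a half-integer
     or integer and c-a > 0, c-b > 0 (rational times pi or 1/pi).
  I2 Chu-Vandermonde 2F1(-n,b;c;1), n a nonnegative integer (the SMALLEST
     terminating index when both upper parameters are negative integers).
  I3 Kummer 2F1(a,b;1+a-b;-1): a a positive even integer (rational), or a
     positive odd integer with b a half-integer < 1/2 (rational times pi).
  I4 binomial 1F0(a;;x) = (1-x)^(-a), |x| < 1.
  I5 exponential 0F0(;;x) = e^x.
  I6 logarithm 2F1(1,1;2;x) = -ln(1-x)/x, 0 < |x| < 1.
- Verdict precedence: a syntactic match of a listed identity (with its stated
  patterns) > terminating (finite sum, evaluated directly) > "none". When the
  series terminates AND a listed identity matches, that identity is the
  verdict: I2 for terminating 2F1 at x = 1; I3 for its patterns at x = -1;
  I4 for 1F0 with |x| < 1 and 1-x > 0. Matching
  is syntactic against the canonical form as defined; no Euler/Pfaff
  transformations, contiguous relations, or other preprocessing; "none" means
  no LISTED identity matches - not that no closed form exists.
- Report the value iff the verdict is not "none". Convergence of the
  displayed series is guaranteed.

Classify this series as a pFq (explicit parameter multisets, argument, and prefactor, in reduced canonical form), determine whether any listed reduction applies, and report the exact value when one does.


At argument \frac{4}{7}: a 1F2 with upper {-7}, lower {\frac{3}{2}, \frac{3}{2}}, scaled by C = -\frac{8}{5}. Verdict: terminating - no listed pattern fits, but -7 in the upper list cuts the series at k = 7; direct evaluation. Exact value: \frac{8852318808449384648}{16918992367223821875}.

Structural cue: from the first term -\frac{8}{5}: the lower (2k+1) factor (C = -8/5, x = 4/7) shifts a half-integer Pochhammer.
Term ratio: r(k) = \frac{4}{7} * (k-7) / [(k+\frac{3}{2}) (k+\frac{3}{2}) (k+1)] - rational in k, leading ratio \frac{4}{7}; with t_0 = -\frac{8}{5}, classification follows.


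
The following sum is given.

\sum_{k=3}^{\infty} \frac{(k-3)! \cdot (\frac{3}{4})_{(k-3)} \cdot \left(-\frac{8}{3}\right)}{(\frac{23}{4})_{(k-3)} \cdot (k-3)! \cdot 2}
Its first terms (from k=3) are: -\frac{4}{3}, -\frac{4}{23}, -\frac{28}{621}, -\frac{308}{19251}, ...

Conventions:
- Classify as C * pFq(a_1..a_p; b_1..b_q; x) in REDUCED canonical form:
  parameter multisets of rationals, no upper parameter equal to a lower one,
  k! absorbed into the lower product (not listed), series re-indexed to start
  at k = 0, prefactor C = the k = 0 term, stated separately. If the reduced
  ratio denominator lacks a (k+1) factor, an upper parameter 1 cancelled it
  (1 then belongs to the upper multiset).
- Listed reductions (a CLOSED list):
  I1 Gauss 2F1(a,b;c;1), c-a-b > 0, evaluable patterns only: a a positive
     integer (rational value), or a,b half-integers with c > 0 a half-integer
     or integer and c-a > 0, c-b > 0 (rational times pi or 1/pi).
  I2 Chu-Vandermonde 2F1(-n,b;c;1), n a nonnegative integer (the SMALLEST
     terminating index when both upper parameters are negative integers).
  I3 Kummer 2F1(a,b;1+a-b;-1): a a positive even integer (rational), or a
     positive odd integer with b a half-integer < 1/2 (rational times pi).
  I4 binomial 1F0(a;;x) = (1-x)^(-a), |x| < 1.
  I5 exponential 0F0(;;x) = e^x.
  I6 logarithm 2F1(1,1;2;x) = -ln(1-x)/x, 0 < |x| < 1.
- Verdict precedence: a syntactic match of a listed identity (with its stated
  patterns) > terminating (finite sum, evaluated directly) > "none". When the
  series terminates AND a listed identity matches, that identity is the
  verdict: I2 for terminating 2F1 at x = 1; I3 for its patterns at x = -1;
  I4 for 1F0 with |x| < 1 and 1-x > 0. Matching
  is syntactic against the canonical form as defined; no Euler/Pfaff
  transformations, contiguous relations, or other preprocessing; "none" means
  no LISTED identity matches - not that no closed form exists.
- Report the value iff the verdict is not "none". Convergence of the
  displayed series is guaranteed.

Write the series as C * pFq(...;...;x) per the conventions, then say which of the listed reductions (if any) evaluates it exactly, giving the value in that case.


Prefactor -\frac{4}{3}, argument 1: 2F1 with upper {\frac{3}{4}, 1} over lower {\frac{23}{4}}. Verdict: Gauss (I1, integer-parameter pattern) applies (x = 1: the Gamma ratio telescopes since c-a-b = 4 > 0 and a = 1 in Z>0). Hence: -\frac{19}{12}.

Key step: with t_0 = -\frac{4}{3}, the factorial ratio (C = -4/3) (k+a-1)!/(a-1)! is a rising factorial (a)_k.
Term ratio: r(k) = 1 * (k+\frac{3}{4}) (k+1) / [(k+\frac{23}{4}) (k+1)] ; factor over Q: parameters, x = 1, and C = -\frac{4}{3}.


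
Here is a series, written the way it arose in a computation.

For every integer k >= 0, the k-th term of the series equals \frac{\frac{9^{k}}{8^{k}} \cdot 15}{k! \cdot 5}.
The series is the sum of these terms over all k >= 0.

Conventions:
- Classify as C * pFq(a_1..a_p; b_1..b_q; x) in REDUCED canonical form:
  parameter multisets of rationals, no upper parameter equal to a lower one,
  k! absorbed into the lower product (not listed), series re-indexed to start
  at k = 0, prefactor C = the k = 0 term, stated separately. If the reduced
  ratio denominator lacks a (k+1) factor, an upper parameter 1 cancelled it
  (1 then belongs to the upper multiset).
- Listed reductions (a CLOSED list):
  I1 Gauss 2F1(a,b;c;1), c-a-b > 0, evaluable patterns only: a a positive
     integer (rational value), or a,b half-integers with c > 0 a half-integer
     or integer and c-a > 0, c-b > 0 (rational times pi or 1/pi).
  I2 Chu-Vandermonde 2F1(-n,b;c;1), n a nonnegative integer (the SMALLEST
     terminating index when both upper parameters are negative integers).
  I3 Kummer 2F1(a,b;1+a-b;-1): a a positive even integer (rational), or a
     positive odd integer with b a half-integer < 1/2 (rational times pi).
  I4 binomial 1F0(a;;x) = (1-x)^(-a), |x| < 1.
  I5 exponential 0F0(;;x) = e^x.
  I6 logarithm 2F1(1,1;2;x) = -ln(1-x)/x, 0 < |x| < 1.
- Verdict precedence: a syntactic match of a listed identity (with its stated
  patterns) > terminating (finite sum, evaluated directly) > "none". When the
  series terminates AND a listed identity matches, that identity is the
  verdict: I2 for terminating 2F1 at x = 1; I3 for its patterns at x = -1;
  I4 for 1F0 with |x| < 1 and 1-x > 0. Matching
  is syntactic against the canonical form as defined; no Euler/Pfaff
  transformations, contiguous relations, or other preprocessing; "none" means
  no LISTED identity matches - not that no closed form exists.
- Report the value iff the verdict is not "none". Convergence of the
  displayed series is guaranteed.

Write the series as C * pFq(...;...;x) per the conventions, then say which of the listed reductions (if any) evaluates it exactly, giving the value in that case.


Structural cue: t_0 = 3 here, and the constant factors (prefactor 3) combine into one prefactor.
Term ratio: r(k) = \frac{9}{8} * 1 / [(k+1)] - rational in k, leading ratio \frac{9}{8}; with t_0 = 3, classification follows.

Classification (C = 3): 0F0 with upper {-}, lower {-}, argument x = \frac{9}{8}. Verdict: the exponential series (I5) matches (the 0F0 exponential series at x = \frac{9}{8}). Its exact value is 3 \cdot e^{\frac{9}{8}}.


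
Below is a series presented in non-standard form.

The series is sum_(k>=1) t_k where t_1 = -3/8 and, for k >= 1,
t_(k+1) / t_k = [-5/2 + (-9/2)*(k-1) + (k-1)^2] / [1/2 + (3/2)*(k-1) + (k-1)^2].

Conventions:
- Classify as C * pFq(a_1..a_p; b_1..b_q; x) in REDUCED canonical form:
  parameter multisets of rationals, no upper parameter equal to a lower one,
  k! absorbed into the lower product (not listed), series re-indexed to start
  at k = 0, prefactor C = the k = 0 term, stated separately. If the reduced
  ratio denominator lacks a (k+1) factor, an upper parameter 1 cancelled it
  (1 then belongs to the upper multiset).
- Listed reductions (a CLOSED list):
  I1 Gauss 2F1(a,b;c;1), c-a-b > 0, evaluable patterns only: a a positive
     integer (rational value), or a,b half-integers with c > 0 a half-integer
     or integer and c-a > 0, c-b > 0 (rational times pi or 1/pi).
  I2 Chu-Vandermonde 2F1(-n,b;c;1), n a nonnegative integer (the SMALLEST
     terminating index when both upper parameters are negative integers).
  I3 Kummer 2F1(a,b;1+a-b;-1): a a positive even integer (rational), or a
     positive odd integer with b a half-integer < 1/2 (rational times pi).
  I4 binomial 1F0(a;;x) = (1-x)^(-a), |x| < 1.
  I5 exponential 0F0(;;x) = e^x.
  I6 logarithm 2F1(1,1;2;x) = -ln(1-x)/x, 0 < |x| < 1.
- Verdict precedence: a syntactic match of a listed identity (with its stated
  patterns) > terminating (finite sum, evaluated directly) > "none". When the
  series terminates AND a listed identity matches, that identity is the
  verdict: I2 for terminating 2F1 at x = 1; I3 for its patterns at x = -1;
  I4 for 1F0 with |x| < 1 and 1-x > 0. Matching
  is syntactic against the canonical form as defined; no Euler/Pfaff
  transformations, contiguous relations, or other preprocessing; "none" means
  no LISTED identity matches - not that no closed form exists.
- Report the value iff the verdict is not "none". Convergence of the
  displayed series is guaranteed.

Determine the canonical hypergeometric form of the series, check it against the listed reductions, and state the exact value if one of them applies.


The series (x = 1) is 1F0: upper {-5}, lower {-}, prefactor -3/8. Verdict: terminating at k = 5: the factor (-5)_k kills every later term; summing the 6 survivors is exact. Its exact value is 0.

Key observation: from the first term -3/8: the ratio is unreduced: k + 1/2 divides both sides (prefactor -3/8).
Ratio: r(k) = 1 * (k-5) / [(k+1)] - rational in k, leading ratio 1; with t_0 = -3/8, classification follows.


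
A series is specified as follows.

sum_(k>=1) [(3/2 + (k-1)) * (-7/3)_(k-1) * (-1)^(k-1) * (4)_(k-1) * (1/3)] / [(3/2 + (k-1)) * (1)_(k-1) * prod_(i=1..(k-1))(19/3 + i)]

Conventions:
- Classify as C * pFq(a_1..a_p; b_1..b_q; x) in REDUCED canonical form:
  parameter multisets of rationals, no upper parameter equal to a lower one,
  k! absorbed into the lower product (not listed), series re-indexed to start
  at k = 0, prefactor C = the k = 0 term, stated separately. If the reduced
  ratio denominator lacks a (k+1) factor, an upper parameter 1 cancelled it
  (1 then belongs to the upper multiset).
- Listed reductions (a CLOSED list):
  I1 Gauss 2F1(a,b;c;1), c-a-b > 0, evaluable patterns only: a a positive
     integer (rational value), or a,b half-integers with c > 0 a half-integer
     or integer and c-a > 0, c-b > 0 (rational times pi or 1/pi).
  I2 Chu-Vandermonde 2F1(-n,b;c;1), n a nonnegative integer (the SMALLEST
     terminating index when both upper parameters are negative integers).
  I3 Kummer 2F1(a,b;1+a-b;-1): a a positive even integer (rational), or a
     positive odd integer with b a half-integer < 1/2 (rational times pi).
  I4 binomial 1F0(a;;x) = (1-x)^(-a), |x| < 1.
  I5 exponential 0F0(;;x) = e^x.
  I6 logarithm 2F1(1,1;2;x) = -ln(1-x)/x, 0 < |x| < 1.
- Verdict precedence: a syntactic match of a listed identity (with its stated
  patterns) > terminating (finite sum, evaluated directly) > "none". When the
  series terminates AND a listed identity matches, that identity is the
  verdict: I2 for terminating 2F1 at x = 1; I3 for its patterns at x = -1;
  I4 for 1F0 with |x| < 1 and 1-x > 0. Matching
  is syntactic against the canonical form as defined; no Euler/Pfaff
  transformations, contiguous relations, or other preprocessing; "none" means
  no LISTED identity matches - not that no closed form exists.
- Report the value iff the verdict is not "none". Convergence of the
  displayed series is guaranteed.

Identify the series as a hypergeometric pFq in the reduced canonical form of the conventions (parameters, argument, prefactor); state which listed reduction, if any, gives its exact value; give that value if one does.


At argument -1: a 2F1 with upper {-7/3, 4}, lower {22/3}, scaled by C = 1/3. Verdict: this is Kummer (I3) (x = -1; c = 22/3 equals 1+a-b for upper {-7/3, 4}: listed pattern). Sum: 76/81.

Key step: with t_0 = 1/3, the lower running product (C = 1/3) is a rising factorial.
Term ratio: r(k) = (-1) * (k-7/3) (k+4) / [(k+22/3) (k+1)] - poly over poly, x = (-1) from leading terms; C = 1/3 at k = 0.


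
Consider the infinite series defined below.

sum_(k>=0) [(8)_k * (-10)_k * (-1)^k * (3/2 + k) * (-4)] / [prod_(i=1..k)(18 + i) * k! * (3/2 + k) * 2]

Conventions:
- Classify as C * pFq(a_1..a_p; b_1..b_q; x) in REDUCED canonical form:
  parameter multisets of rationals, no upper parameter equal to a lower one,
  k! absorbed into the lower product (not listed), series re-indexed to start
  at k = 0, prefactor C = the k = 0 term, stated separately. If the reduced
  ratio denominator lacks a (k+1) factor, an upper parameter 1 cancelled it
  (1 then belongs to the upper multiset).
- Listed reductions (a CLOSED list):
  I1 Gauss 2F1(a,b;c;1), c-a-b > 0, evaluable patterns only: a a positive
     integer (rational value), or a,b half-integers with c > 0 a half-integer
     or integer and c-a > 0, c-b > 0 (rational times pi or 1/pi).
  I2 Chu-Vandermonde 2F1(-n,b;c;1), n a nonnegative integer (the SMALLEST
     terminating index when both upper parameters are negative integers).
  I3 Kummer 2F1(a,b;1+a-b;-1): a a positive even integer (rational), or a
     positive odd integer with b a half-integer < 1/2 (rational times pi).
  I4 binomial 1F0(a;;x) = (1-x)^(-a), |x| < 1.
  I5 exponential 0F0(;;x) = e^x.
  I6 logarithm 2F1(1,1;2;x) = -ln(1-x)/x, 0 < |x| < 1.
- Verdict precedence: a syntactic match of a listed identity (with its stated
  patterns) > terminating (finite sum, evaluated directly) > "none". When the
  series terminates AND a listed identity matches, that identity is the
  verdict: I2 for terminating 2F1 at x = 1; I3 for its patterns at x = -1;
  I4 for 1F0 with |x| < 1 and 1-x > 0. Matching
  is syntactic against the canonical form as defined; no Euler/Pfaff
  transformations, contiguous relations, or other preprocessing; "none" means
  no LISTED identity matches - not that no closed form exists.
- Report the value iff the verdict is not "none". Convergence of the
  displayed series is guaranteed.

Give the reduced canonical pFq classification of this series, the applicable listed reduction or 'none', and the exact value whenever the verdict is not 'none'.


Classification (C = -2): 2F1 with upper {-10, 8}, lower {19}, argument x = -1. Verdict at x = -1: Kummer (I3) matches (x = -1; c = 19 equals 1+a-b for upper {-10, 8}: listed pattern). Sum: -612/7.

Structural cue: t_0 = -2 here, and the lower running product (C = -2) is a rising factorial.
Adjacent-term ratio: r(k) = (-1) * (k-10) (k+8) / [(k+19) (k+1)] - poly over poly, x = (-1) from leading terms; C = -2 at k = 0.


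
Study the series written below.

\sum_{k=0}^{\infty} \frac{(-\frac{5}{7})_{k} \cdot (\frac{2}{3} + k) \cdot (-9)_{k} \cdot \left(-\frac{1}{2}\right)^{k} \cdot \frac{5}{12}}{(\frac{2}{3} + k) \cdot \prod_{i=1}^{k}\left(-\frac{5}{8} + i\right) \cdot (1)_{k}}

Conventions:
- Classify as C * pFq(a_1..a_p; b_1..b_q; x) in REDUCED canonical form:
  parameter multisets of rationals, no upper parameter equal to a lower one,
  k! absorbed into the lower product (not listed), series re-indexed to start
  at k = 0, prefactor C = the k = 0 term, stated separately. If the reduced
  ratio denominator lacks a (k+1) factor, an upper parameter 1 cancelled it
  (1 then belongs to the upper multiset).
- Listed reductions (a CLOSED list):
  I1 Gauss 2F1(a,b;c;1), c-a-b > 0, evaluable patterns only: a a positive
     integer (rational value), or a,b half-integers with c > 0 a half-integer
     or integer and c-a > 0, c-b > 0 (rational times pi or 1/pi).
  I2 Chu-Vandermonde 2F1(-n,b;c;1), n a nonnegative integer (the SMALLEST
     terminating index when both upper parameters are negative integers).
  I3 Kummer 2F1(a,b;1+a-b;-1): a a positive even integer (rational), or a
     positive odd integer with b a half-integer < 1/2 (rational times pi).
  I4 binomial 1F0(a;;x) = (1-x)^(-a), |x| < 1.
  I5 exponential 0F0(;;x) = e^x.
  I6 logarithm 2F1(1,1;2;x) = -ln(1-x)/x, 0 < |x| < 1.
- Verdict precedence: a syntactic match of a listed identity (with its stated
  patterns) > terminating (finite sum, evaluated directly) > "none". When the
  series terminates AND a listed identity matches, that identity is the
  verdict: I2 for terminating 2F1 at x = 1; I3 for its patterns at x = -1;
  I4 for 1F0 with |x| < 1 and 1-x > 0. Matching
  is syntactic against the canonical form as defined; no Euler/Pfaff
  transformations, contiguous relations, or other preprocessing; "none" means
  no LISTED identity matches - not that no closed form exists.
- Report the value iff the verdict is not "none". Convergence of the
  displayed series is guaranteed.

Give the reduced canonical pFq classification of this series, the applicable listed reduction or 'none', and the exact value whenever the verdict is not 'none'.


Reduced: x = -\frac{1}{2}, 2F1, upper = {-9, -\frac{5}{7}}, lower = {\frac{3}{8}}, C = \frac{5}{12}. Verdict: terminating - the sum ends at index 9 because -9 is a negative integer; exact evaluation follows. Exact value: -\frac{654562374311540125}{104092961993534052}.

The tell: with t_0 = \frac{5}{12}, (1)_k (prefactor 5/12) is k! itself.
Adjacent-term ratio: r(k) = -\frac{1}{2} * (k-9) (k-\frac{5}{7}) / [(k+\frac{3}{8}) (k+1)] - poly over poly, x = -\frac{1}{2} from leading terms; C = \frac{5}{12} at k = 0.


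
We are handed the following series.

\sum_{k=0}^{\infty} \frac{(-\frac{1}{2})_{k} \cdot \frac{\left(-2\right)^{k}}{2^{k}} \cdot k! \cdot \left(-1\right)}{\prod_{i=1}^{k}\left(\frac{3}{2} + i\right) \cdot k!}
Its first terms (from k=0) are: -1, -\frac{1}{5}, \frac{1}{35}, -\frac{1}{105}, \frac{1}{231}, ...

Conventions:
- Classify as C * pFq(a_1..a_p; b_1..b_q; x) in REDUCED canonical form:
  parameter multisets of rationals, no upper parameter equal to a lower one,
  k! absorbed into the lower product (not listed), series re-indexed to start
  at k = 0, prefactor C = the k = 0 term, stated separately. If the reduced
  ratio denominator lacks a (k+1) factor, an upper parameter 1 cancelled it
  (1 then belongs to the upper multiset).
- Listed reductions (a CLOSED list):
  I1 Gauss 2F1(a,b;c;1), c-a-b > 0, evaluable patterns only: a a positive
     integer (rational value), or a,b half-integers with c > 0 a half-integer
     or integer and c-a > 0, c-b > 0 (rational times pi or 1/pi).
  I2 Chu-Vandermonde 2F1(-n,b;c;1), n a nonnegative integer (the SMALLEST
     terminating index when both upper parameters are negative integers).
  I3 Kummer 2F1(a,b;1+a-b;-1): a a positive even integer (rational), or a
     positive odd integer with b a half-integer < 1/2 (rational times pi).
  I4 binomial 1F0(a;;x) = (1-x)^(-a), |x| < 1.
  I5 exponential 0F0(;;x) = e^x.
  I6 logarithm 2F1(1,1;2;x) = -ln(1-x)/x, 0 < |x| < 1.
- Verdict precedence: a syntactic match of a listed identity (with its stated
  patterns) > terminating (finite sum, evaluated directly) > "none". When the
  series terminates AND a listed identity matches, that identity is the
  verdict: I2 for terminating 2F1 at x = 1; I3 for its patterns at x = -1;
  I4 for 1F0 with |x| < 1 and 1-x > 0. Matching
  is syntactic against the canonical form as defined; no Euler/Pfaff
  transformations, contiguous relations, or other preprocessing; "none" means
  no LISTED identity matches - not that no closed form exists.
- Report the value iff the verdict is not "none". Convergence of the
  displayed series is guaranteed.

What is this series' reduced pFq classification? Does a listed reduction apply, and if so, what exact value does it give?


First insight: x = -1 and the lower running product (C = -1, x = -1) is a rising factorial.
Step ratio: r(k) = -1 * (k-\frac{1}{2}) (k+1) / [(k+\frac{5}{2}) (k+1)] - rational in k, leading ratio -1; with t_0 = -1, classification follows.

At argument -1: a 2F1 with upper {-\frac{1}{2}, 1}, lower {\frac{5}{2}}, scaled by C = -1. Verdict (x = -1): Kummer's theorem (I3) applies (x = -1; c = \frac{5}{2} equals 1+a-b for upper {-\frac{1}{2}, 1}: listed pattern). Hence: \left(-\frac{3}{8}\right) \cdot \pi.


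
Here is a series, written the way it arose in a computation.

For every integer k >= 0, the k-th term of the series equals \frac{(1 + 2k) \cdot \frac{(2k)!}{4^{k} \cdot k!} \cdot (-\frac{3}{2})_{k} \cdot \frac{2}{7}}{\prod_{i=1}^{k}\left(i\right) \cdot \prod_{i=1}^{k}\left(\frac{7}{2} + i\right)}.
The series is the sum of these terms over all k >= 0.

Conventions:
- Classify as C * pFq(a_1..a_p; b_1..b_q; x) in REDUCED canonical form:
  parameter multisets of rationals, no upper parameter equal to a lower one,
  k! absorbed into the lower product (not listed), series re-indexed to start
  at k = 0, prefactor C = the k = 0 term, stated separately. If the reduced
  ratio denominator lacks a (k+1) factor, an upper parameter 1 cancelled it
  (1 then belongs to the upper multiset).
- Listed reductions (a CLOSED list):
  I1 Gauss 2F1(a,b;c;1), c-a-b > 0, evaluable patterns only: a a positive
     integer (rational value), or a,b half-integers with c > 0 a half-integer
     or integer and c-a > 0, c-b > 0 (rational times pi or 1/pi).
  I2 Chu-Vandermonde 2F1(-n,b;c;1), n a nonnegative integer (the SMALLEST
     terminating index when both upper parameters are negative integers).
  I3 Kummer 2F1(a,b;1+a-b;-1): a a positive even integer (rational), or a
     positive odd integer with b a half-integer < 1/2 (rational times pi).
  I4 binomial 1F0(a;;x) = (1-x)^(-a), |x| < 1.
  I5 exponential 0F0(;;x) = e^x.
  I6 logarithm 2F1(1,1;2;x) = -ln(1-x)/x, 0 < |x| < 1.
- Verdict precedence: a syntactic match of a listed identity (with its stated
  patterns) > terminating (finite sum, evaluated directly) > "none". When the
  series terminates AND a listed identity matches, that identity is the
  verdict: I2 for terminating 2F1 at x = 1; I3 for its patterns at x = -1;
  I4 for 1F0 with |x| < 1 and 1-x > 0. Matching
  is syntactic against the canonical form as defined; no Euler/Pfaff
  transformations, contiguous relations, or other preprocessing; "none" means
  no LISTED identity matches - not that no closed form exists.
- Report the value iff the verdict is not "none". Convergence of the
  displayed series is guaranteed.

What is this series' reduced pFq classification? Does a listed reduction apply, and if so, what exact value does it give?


Classification (C = \frac{2}{7}): 2F1 with upper {-\frac{3}{2}, \frac{3}{2}}, lower {\frac{9}{2}}, argument x = 1. Verdict at x = 1: Gauss (I1, half-integer pattern) matches (x = 1; upper {-\frac{3}{2}, \frac{3}{2}} half-integers, c = \frac{9}{2} in the evaluable pattern). Sum: \frac{105}{2048} \cdot \pi.

Structural cue: x = 1 and the lower running product (prefactor 2/7) is a rising factorial.
Step ratio: r(k) = 1 * (k-\frac{3}{2}) (k+\frac{3}{2}) / [(k+\frac{9}{2}) (k+1)] ; factor over Q: parameters, x = 1, and C = \frac{2}{7}.


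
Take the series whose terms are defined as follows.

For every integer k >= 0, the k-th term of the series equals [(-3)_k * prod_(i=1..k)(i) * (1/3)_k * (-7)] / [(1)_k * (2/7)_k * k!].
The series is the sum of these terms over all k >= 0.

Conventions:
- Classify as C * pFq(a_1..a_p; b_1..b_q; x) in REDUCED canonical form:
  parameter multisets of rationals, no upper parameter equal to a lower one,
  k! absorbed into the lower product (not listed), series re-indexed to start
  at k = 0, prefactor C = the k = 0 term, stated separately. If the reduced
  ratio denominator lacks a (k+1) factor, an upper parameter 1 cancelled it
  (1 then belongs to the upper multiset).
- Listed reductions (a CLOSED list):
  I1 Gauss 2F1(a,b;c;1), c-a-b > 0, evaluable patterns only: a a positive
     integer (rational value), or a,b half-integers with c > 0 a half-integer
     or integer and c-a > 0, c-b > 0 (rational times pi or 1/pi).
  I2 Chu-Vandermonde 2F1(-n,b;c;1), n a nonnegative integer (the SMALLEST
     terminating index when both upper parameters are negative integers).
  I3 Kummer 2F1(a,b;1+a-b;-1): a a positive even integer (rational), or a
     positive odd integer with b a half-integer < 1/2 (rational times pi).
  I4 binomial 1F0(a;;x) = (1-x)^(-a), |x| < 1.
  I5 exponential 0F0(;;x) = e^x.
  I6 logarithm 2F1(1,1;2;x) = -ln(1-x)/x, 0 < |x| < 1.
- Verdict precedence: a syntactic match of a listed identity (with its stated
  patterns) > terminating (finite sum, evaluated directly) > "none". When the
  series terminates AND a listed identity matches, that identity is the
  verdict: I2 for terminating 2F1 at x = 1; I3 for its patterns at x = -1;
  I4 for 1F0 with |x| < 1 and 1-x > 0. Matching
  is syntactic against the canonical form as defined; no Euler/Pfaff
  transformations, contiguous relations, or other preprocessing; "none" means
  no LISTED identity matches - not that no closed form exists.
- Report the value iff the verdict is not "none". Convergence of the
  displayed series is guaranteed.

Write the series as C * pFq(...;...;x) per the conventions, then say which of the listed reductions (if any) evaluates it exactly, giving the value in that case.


Classification (C = -7): 2F1 with upper {-3, 1/3}, lower {2/7}, argument x = 1. Verdict: Chu-Vandermonde (I2) matches (terminating 2F1 at x = 1 with n = 3, b = 1/3, c = 2/7). Its exact value is 1435/1944.

Key step: from the first term -7: the denominator's factorial ratio (C = -7) is a lower Pochhammer.
Step ratio: r(k) = 1 * (k-3) (k+1/3) / [(k+2/7) (k+1)] - rational in k. x = 1; t_0 = -7; negate the roots.


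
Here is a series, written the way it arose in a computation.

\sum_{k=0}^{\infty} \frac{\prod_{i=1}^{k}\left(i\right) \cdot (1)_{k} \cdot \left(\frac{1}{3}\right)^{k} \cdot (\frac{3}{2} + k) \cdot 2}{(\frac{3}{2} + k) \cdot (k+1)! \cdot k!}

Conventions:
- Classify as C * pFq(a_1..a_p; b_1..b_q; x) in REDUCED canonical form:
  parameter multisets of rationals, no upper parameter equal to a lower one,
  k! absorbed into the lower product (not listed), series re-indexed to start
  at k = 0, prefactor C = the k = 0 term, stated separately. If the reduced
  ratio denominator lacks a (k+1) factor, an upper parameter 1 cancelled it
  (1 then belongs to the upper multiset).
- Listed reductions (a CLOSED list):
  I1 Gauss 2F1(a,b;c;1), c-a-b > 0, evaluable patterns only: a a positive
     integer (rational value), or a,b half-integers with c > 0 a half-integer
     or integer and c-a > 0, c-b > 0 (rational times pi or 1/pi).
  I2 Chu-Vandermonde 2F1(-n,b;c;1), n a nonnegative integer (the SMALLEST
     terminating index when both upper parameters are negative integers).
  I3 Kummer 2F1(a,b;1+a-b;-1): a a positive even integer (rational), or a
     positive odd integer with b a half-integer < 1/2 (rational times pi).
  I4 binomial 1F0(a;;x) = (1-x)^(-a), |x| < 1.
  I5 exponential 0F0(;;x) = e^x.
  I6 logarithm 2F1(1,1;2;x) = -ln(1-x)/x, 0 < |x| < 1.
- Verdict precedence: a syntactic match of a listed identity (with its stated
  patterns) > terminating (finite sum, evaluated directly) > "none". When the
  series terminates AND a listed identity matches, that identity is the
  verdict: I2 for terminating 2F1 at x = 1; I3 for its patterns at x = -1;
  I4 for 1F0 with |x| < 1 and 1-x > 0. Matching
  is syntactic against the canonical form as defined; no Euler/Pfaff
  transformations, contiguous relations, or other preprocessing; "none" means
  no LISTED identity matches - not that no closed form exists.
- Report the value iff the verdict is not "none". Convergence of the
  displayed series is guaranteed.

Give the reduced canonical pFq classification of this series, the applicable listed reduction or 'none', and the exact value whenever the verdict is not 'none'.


x = \frac{1}{3} here; the reduced form reads 2F1, upper {1, 1}, lower {2}, C = 2. Verdict: the logarithmic series (I6) applies (the logarithm: parameters (1,1;2), x = \frac{1}{3}). Value: \left(-6\right) \cdot \ln\left(\frac{2}{3}\right).

First insight: with t_0 = 2, the denominator's factorial ratio (C = 2) is a lower Pochhammer.
Consecutive-term ratio: r(k) = \frac{1}{3} * (k+1) (k+1) / [(k+2) (k+1)] ; factor over Q: parameters, x = \frac{1}{3}, and C = 2.


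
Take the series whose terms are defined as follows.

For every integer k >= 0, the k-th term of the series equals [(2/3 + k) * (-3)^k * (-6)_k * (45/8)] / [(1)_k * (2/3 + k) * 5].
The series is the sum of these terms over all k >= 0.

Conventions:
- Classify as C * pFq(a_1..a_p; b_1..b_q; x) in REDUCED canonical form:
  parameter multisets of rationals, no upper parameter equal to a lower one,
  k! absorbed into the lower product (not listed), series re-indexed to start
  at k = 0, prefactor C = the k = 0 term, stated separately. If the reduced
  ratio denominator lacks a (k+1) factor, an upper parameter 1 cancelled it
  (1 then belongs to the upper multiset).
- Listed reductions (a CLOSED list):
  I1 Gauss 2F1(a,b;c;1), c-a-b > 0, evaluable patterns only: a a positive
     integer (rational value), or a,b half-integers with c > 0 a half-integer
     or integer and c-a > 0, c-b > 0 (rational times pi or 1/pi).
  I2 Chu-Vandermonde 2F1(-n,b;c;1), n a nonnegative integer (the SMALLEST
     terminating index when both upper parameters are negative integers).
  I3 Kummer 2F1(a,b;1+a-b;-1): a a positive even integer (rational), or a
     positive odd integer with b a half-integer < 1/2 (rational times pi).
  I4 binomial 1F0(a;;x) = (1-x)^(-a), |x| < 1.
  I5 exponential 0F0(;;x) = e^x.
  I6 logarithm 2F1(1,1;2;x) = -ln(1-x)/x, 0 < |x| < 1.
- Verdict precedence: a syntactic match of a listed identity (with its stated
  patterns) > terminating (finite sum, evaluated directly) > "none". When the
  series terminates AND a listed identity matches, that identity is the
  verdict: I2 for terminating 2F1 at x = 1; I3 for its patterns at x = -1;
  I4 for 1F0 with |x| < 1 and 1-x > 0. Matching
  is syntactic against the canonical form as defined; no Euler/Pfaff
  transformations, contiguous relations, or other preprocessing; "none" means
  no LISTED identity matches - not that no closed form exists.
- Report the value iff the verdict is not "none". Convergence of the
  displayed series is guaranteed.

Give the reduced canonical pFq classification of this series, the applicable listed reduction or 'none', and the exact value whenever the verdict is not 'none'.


The tell: with t_0 = 9/8, k + 2/3 divides numerator and denominator alike; C = 9/8, x = -3 after cancelling.
Step ratio: r(k) = (-3) * (k-6) / [(k+1)] ; factor over Q: parameters, x = (-3), and C = 9/8.

Reduced: x = -3, 1F0, upper = {-6}, lower = {-}, C = 9/8. Verdict: terminating - upper -6 stops the sum at k = 6; the 7 terms are added exactly. Exact value: 4608.


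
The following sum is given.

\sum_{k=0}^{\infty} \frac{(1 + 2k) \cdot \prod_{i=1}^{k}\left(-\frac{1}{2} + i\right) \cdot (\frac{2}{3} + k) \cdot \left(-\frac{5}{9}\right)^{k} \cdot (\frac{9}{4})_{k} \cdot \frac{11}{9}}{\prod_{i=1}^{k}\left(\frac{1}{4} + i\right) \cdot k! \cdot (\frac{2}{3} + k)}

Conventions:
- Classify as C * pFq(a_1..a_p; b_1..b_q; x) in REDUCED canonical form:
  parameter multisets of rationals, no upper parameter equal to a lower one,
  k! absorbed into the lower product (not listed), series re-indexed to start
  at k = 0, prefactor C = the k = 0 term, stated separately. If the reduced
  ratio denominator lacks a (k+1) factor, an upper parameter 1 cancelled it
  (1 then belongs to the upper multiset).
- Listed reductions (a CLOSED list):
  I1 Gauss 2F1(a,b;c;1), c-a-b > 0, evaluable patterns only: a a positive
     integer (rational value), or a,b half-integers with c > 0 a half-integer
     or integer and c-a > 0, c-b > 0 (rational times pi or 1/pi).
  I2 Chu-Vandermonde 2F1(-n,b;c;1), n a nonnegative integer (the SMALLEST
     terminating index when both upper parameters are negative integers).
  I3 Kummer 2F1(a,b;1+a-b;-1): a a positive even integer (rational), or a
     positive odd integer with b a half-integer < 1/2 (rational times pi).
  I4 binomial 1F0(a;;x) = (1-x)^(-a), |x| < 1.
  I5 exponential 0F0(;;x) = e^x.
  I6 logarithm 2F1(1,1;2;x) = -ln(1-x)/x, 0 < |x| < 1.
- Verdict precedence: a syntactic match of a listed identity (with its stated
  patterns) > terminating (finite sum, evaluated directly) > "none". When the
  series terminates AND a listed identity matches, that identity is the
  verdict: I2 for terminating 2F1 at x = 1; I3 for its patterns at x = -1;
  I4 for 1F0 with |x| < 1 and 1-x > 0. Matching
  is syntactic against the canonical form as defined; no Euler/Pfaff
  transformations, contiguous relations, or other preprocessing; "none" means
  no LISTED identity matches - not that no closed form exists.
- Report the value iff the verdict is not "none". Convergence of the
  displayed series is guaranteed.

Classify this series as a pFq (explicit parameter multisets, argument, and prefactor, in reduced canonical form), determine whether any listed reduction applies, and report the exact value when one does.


The series (x = -\frac{5}{9}) is 2F1: upper {\frac{3}{2}, \frac{9}{4}}, lower {\frac{5}{4}}, prefactor \frac{11}{9}. Verdict: none (x = -\frac{5}{9}): each listed identity misses the multisets {\frac{3}{2}, \frac{9}{4}} ; {\frac{5}{4}}.

The tell: from the first term \frac{11}{9}: the factor k + 2/3 cancels (top and bottom), leaving prefactor 11/9.
Step ratio: r(k) = -\frac{5}{9} * (k+\frac{3}{2}) (k+\frac{9}{4}) / [(k+\frac{5}{4}) (k+1)] - poly over poly, x = -\frac{5}{9} from leading terms; C = \frac{11}{9} at k = 0.


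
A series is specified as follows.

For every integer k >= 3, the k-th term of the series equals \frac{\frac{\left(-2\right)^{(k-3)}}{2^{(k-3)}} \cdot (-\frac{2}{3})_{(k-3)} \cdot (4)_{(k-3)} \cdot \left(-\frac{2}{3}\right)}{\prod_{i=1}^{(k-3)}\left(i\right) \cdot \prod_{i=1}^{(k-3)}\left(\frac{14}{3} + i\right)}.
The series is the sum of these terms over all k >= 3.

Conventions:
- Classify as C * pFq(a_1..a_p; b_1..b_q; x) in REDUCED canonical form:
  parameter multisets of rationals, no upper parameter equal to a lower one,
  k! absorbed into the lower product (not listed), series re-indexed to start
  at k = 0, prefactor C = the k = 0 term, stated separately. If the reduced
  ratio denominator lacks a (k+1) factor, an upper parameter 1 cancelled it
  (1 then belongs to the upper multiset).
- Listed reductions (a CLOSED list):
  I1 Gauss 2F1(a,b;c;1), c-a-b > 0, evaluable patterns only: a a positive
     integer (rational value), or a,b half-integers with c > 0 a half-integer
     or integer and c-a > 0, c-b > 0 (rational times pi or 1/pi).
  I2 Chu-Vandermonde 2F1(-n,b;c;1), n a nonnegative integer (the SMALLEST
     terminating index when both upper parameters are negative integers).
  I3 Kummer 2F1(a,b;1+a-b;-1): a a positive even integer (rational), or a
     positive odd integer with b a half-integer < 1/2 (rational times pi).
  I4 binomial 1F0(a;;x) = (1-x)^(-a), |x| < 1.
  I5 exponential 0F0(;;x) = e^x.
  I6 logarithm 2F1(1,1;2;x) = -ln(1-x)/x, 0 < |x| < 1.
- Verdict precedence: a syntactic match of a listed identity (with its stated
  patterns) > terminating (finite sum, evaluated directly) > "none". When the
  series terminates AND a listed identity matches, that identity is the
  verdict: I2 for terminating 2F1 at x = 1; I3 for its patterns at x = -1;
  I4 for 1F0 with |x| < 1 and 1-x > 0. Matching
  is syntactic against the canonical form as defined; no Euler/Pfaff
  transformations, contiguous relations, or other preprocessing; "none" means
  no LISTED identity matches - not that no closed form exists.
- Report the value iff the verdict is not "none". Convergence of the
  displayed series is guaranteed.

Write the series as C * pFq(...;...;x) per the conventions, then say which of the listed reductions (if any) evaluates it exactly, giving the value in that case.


At argument -1: a 2F1 with upper {-\frac{2}{3}, 4}, lower {\frac{17}{3}}, scaled by C = -\frac{2}{3}. Verdict: Kummer's theorem (I3) matches (x = -1; c = \frac{17}{3} equals 1+a-b for upper {-\frac{2}{3}, 4}: listed pattern). Exact value: -\frac{77}{81}.

Key observation: with t_0 = -\frac{2}{3}, the product of the first k integers (prefactor -2/3) is k!.
Ratio: r(k) = -1 * (k-\frac{2}{3}) (k+4) / [(k+\frac{17}{3}) (k+1)] ; factor over Q: parameters, x = -1, and C = -\frac{2}{3}.


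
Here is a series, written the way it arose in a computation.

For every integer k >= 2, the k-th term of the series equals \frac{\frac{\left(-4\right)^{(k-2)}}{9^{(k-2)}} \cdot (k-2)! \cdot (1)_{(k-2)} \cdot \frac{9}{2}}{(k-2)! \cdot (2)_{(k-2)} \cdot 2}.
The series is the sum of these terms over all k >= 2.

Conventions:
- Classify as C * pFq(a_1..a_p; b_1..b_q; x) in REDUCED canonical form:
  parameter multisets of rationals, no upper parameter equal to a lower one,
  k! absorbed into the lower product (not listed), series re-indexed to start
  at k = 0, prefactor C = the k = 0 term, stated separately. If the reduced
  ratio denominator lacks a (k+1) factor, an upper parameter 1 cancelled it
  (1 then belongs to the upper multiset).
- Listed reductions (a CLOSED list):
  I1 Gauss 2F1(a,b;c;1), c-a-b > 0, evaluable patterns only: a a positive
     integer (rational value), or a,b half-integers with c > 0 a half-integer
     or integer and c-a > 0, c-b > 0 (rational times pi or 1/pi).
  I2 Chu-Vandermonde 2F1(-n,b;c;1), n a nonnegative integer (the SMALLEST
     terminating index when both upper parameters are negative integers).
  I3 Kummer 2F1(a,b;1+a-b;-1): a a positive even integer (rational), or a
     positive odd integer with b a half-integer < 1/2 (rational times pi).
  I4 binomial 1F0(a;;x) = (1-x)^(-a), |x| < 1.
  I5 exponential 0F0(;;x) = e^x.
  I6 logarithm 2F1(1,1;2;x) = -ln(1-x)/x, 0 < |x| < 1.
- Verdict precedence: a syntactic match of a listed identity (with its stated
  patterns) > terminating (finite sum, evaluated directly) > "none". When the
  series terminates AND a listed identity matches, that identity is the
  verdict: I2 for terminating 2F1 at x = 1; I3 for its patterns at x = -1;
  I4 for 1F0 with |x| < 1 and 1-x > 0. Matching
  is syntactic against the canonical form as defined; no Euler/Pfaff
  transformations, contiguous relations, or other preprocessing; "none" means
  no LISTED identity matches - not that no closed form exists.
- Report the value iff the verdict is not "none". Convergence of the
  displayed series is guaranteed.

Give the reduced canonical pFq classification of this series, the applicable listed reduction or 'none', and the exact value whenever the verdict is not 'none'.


Prefactor \frac{9}{4}, argument -\frac{4}{9}: 2F1 with upper {1, 1} over lower {2}. Verdict: the I6 logarithm reduction applies (the logarithm: parameters (1,1;2), x = -\frac{4}{9}). Hence: \frac{81}{16} \cdot \ln\left(\frac{13}{9}\right).

Structural cue: with t_0 = \frac{9}{4}, the factorial ratio (prefactor 9/4) (k+a-1)!/(a-1)! is a rising factorial (a)_k.
Adjacent-term ratio: r(k) = -\frac{4}{9} * (k+1) (k+1) / [(k+2) (k+1)] - rational in k. x = -\frac{4}{9}; t_0 = \frac{9}{4}; negate the roots.


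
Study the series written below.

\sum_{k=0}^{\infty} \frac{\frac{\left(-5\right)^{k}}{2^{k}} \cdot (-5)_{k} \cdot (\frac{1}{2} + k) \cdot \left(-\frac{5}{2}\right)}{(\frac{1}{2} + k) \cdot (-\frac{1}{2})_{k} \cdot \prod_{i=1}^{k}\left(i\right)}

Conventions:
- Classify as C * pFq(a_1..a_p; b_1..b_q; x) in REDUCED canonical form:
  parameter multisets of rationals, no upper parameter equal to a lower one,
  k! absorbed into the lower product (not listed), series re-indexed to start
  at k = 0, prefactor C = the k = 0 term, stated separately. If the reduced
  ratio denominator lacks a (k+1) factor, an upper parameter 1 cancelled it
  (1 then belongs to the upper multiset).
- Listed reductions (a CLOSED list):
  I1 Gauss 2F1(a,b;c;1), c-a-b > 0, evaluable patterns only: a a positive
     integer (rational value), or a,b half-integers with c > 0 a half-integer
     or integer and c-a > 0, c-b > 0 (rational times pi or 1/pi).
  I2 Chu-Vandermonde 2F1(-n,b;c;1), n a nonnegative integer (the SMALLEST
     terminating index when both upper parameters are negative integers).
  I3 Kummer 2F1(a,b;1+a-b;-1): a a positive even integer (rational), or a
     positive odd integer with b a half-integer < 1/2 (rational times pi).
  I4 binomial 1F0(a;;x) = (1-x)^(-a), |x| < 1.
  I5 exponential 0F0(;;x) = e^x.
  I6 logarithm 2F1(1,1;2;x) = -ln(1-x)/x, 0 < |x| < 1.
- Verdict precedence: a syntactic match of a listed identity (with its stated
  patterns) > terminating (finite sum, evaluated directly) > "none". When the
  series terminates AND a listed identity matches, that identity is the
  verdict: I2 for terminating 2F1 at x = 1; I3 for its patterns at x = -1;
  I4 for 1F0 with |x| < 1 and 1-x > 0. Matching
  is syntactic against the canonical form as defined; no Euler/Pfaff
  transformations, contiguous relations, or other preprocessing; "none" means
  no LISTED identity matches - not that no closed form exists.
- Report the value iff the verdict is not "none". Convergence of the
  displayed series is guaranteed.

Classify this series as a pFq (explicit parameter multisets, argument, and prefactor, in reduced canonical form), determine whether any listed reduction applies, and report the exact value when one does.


Classification (C = -\frac{5}{2}): 1F1 with upper {-5}, lower {-\frac{1}{2}}, argument x = -\frac{5}{2}. Verdict: terminating - the sum ends at index 5 because -5 is a negative integer; exact evaluation follows. Its exact value is \frac{48760}{21}.

Key step: t_0 being -\frac{5}{2}, the two k-th powers (C = -5/2, x = -5/2) combine into one argument.
Term ratio: r(k) = -\frac{5}{2} * (k-5) / [(k-\frac{1}{2}) (k+1)] ; factor over Q: parameters, x = -\frac{5}{2}, and C = -\frac{5}{2}.
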